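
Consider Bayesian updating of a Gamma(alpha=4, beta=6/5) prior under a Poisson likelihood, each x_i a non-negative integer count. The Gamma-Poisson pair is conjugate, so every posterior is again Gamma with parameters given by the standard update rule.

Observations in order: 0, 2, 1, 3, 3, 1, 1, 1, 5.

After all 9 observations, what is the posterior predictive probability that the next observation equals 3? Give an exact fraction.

22856210768590815157037987043598511362875/129245255116925874635185715405039733833728

obs 1: x=0 → posterior Gamma(4, 11/5)
obs 2: x=2 → posterior Gamma(6, 16/5)
obs 3: x=1 → posterior Gamma(7, 21/5)
obs 4: x=3 → posterior Gamma(10, 26/5)
obs 5: x=3 → posterior Gamma(13, 31/5)
obs 6: x=1 → posterior Gamma(14, 36/5)
obs 7: x=1 → posterior Gamma(15, 41/5)
obs 8: x=1 → posterior Gamma(16, 46/5)
obs 9: x=5 → posterior Gamma(21, 51/5)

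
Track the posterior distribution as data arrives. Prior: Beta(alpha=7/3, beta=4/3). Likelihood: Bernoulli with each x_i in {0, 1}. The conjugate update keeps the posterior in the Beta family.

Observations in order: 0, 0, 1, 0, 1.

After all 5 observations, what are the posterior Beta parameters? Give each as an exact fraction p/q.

obs 1: x=0 → posterior Beta(7/3, 7/3)
obs 2: x=0 → posterior Beta(7/3, 10/3)
obs 3: x=1 → posterior Beta(10/3, 10/3)
obs 4: x=0 → posterior Beta(10/3, 13/3)
obs 5: x=1 → posterior Beta(13/3, 13/3)

alpha=13/3, beta=13/3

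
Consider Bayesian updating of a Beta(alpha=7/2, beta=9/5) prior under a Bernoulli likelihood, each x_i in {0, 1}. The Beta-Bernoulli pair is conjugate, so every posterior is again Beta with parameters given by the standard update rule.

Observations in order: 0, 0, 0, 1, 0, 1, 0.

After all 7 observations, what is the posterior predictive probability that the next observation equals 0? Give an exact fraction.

68/123

obs 1: x=0 → posterior Beta(7/2, 14/5)
obs 2: x=0 → posterior Beta(7/2, 19/5)
obs 3: x=0 → posterior Beta(7/2, 24/5)
obs 4: x=1 → posterior Beta(9/2, 24/5)
obs 5: x=0 → posterior Beta(9/2, 29/5)
obs 6: x=1 → posterior Beta(11/2, 29/5)
obs 7: x=0 → posterior Beta(11/2, 34/5)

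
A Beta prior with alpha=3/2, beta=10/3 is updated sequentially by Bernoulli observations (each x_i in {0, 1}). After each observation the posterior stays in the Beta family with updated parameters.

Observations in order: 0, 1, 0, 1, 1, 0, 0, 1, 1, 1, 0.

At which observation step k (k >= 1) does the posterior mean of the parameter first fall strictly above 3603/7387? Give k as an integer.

k = 10

obs 1: x=0 → posterior Beta(3/2, 13/3)
obs 2: x=1 → posterior Beta(5/2, 13/3)
obs 3: x=0 → posterior Beta(5/2, 16/3)
obs 4: x=1 → posterior Beta(7/2, 16/3)
obs 5: x=1 → posterior Beta(9/2, 16/3)
obs 6: x=0 → posterior Beta(9/2, 19/3)
obs 7: x=0 → posterior Beta(9/2, 22/3)
obs 8: x=1 → posterior Beta(11/2, 22/3)
obs 9: x=1 → posterior Beta(13/2, 22/3)
obs 10: x=1 → posterior Beta(15/2, 22/3)
obs 11: x=0 → posterior Beta(15/2, 25/3)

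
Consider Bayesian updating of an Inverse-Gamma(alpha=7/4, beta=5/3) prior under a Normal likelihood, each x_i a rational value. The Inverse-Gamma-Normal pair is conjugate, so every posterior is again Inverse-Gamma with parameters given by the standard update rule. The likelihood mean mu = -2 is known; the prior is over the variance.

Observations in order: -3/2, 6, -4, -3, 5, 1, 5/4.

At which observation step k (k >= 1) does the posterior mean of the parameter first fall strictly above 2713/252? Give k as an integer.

k = 2

obs 1: x=-3/2 → posterior Inverse-Gamma(9/4, 43/24)
obs 2: x=6 → posterior Inverse-Gamma(11/4, 811/24)
obs 3: x=-4 → posterior Inverse-Gamma(13/4, 859/24)
obs 4: x=-3 → posterior Inverse-Gamma(15/4, 871/24)
obs 5: x=5 → posterior Inverse-Gamma(17/4, 1459/24)
obs 6: x=1 → posterior Inverse-Gamma(19/4, 1567/24)
obs 7: x=5/4 → posterior Inverse-Gamma(21/4, 6775/96)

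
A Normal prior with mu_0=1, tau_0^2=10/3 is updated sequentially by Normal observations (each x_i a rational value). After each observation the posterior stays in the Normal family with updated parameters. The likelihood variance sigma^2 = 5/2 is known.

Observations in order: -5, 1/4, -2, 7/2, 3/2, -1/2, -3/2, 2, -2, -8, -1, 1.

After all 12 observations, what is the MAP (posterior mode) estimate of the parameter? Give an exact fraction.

-44/51

obs 1: x=-5 → posterior Normal(-17/7, 10/7)
obs 2: x=1/4 → posterior Normal(-16/11, 10/11)
obs 3: x=-2 → posterior Normal(-8/5, 2/3)
obs 4: x=7/2 → posterior Normal(-10/19, 10/19)
obs 5: x=3/2 → posterior Normal(-4/23, 10/23)
obs 6: x=-1/2 → posterior Normal(-2/9, 10/27)
obs 7: x=-3/2 → posterior Normal(-12/31, 10/31)
obs 8: x=2 → posterior Normal(-4/35, 2/7)
obs 9: x=-2 → posterior Normal(-4/13, 10/39)
obs 10: x=-8 → posterior Normal(-44/43, 10/43)
obs 11: x=-1 → posterior Normal(-48/47, 10/47)
obs 12: x=1 → posterior Normal(-44/51, 10/51)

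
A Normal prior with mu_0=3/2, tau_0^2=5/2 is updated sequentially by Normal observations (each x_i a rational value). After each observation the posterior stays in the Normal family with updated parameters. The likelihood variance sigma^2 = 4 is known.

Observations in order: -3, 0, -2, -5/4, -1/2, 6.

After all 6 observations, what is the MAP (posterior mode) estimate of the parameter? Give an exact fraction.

obs 1: x=-3 → posterior Normal(-3/13, 20/13)
obs 2: x=0 → posterior Normal(-1/6, 10/9)
obs 3: x=-2 → posterior Normal(-13/23, 20/23)
obs 4: x=-5/4 → posterior Normal(-11/16, 5/7)
obs 5: x=-1/2 → posterior Normal(-29/44, 20/33)
obs 6: x=6 → posterior Normal(33/152, 10/19)

33/152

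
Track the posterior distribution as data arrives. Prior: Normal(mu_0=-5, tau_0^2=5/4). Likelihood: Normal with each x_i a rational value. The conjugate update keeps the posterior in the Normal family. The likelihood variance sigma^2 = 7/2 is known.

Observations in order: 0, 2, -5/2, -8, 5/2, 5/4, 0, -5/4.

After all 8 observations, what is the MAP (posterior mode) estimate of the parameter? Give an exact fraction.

obs 1: x=0 → posterior Normal(-70/19, 35/38)
obs 2: x=2 → posterior Normal(-5/2, 35/48)
obs 3: x=-5/2 → posterior Normal(-5/2, 35/58)
obs 4: x=-8 → posterior Normal(-225/68, 35/68)
obs 5: x=5/2 → posterior Normal(-100/39, 35/78)
obs 6: x=5/4 → posterior Normal(-375/176, 35/88)
obs 7: x=0 → posterior Normal(-375/196, 5/14)
obs 8: x=-5/4 → posterior Normal(-50/27, 35/108)

-50/27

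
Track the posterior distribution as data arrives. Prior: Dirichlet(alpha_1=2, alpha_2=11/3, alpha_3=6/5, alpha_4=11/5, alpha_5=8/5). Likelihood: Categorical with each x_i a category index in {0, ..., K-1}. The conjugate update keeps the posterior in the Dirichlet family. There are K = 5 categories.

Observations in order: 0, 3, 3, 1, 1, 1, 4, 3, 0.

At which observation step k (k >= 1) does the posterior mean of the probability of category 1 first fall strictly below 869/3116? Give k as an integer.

obs 1: x=0 → posterior Dirichlet(3, 11/3, 6/5, 11/5, 8/5)
obs 2: x=3 → posterior Dirichlet(3, 11/3, 6/5, 16/5, 8/5)
obs 3: x=3 → posterior Dirichlet(3, 11/3, 6/5, 21/5, 8/5)
obs 4: x=1 → posterior Dirichlet(3, 14/3, 6/5, 21/5, 8/5)
obs 5: x=1 → posterior Dirichlet(3, 17/3, 6/5, 21/5, 8/5)
obs 6: x=1 → posterior Dirichlet(3, 20/3, 6/5, 21/5, 8/5)
obs 7: x=4 → posterior Dirichlet(3, 20/3, 6/5, 21/5, 13/5)
obs 8: x=3 → posterior Dirichlet(3, 20/3, 6/5, 26/5, 13/5)
obs 9: x=0 → posterior Dirichlet(4, 20/3, 6/5, 26/5, 13/5)

k = 3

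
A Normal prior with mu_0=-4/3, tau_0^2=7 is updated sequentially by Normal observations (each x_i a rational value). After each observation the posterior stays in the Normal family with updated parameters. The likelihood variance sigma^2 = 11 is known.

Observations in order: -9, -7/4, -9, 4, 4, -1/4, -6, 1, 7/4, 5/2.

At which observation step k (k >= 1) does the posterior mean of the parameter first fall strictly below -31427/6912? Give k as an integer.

obs 1: x=-9 → posterior Normal(-233/54, 77/18)
obs 2: x=-7/4 → posterior Normal(-1079/300, 77/25)
obs 3: x=-9 → posterior Normal(-1835/384, 77/32)
obs 4: x=4 → posterior Normal(-1499/468, 77/39)
obs 5: x=4 → posterior Normal(-1163/552, 77/46)
obs 6: x=-1/4 → posterior Normal(-296/159, 77/53)
obs 7: x=-6 → posterior Normal(-211/90, 77/60)
obs 8: x=1 → posterior Normal(-401/201, 77/67)
obs 9: x=7/4 → posterior Normal(-1457/888, 77/74)
obs 10: x=5/2 → posterior Normal(-1247/972, 77/81)

k = 3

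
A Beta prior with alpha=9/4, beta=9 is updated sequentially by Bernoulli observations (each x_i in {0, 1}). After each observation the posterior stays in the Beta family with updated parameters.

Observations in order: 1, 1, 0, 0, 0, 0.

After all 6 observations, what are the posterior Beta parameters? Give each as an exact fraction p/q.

obs 1: x=1 → posterior Beta(13/4, 9)
obs 2: x=1 → posterior Beta(17/4, 9)
obs 3: x=0 → posterior Beta(17/4, 10)
obs 4: x=0 → posterior Beta(17/4, 11)
obs 5: x=0 → posterior Beta(17/4, 12)
obs 6: x=0 → posterior Beta(17/4, 13)

alpha=17/4, beta=13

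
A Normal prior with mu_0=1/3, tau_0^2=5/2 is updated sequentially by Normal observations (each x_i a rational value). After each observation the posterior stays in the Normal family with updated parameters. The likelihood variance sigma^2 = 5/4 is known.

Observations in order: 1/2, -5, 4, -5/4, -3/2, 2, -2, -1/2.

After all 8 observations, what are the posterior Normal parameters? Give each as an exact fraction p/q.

obs 1: x=1/2 → posterior Normal(4/9, 5/6)
obs 2: x=-5 → posterior Normal(-26/15, 1/2)
obs 3: x=4 → posterior Normal(-2/21, 5/14)
obs 4: x=-5/4 → posterior Normal(-19/54, 5/18)
obs 5: x=-3/2 → posterior Normal(-37/66, 5/22)
obs 6: x=2 → posterior Normal(-1/6, 5/26)
obs 7: x=-2 → posterior Normal(-37/90, 1/6)
obs 8: x=-1/2 → posterior Normal(-43/102, 5/34)

mu_0=-43/102, tau_0^2=5/34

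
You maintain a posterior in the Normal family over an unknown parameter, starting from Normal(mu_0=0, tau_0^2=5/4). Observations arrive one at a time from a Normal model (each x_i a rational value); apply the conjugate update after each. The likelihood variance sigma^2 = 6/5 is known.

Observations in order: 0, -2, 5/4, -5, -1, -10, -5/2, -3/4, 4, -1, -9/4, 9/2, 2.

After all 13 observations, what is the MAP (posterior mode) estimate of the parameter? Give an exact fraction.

obs 1: x=0 → posterior Normal(0, 30/49)
obs 2: x=-2 → posterior Normal(-25/37, 15/37)
obs 3: x=5/4 → posterior Normal(-25/132, 10/33)
obs 4: x=-5 → posterior Normal(-575/496, 15/62)
obs 5: x=-1 → posterior Normal(-675/596, 30/149)
obs 6: x=-10 → posterior Normal(-1675/696, 5/29)
obs 7: x=-5/2 → posterior Normal(-1925/796, 30/199)
obs 8: x=-3/4 → posterior Normal(-125/56, 15/112)
obs 9: x=4 → posterior Normal(-400/249, 10/83)
obs 10: x=-1 → posterior Normal(-425/274, 15/137)
obs 11: x=-9/4 → posterior Normal(-1925/1196, 30/299)
obs 12: x=9/2 → posterior Normal(-1475/1296, 5/54)
obs 13: x=2 → posterior Normal(-1275/1396, 30/349)

-1275/1396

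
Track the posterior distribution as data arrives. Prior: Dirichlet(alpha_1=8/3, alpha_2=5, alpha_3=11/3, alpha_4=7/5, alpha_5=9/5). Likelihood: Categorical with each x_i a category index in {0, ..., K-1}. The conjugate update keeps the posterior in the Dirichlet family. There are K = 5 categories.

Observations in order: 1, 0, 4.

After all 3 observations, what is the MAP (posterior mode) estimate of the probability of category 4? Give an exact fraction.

obs 1: x=1 → posterior Dirichlet(8/3, 6, 11/3, 7/5, 9/5)
obs 2: x=0 → posterior Dirichlet(11/3, 6, 11/3, 7/5, 9/5)
obs 3: x=4 → posterior Dirichlet(11/3, 6, 11/3, 7/5, 14/5)

27/188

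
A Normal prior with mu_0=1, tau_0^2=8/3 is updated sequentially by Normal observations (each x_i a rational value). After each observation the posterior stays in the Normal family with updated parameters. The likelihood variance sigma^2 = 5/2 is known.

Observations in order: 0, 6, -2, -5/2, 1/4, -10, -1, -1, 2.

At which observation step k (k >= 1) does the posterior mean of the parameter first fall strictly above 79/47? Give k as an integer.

obs 1: x=0 → posterior Normal(15/31, 40/31)
obs 2: x=6 → posterior Normal(111/47, 40/47)
obs 3: x=-2 → posterior Normal(79/63, 40/63)
obs 4: x=-5/2 → posterior Normal(39/79, 40/79)
obs 5: x=1/4 → posterior Normal(43/95, 8/19)
obs 6: x=-10 → posterior Normal(-39/37, 40/111)
obs 7: x=-1 → posterior Normal(-133/127, 40/127)
obs 8: x=-1 → posterior Normal(-149/143, 40/143)
obs 9: x=2 → posterior Normal(-39/53, 40/159)

k = 2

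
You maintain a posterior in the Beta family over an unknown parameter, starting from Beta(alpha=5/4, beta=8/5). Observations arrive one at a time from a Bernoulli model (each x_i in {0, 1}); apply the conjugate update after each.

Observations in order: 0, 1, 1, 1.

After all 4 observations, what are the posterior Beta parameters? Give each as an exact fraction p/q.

alpha=17/4, beta=13/5

obs 1: x=0 → posterior Beta(5/4, 13/5)
obs 2: x=1 → posterior Beta(9/4, 13/5)
obs 3: x=1 → posterior Beta(13/4, 13/5)
obs 4: x=1 → posterior Beta(17/4, 13/5)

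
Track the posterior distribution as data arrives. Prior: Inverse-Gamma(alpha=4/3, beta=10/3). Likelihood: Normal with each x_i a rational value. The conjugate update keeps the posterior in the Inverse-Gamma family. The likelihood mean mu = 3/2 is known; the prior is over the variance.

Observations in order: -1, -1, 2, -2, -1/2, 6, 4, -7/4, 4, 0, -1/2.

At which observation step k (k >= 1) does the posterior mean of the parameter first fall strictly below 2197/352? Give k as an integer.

obs 1: x=-1 → posterior Inverse-Gamma(11/6, 155/24)
obs 2: x=-1 → posterior Inverse-Gamma(7/3, 115/12)
obs 3: x=2 → posterior Inverse-Gamma(17/6, 233/24)
obs 4: x=-2 → posterior Inverse-Gamma(10/3, 95/6)
obs 5: x=-1/2 → posterior Inverse-Gamma(23/6, 107/6)
obs 6: x=6 → posterior Inverse-Gamma(13/3, 671/24)
obs 7: x=4 → posterior Inverse-Gamma(29/6, 373/12)
obs 8: x=-7/4 → posterior Inverse-Gamma(16/3, 3491/96)
obs 9: x=4 → posterior Inverse-Gamma(35/6, 3791/96)
obs 10: x=0 → posterior Inverse-Gamma(19/3, 3899/96)
obs 11: x=-1/2 → posterior Inverse-Gamma(41/6, 4091/96)

k = 3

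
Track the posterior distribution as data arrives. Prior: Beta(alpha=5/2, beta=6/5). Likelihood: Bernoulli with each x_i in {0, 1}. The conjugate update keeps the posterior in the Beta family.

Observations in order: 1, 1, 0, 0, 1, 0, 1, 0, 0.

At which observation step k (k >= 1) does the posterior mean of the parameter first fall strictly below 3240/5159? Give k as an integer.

k = 4

obs 1: x=1 → posterior Beta(7/2, 6/5)
obs 2: x=1 → posterior Beta(9/2, 6/5)
obs 3: x=0 → posterior Beta(9/2, 11/5)
obs 4: x=0 → posterior Beta(9/2, 16/5)
obs 5: x=1 → posterior Beta(11/2, 16/5)
obs 6: x=0 → posterior Beta(11/2, 21/5)
obs 7: x=1 → posterior Beta(13/2, 21/5)
obs 8: x=0 → posterior Beta(13/2, 26/5)
obs 9: x=0 → posterior Beta(13/2, 31/5)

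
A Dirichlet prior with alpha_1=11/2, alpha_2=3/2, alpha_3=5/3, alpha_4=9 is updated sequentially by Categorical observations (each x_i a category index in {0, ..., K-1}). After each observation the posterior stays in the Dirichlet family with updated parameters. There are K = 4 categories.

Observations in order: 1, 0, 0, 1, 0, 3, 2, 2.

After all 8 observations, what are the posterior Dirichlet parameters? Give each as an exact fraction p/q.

obs 1: x=1 → posterior Dirichlet(11/2, 5/2, 5/3, 9)
obs 2: x=0 → posterior Dirichlet(13/2, 5/2, 5/3, 9)
obs 3: x=0 → posterior Dirichlet(15/2, 5/2, 5/3, 9)
obs 4: x=1 → posterior Dirichlet(15/2, 7/2, 5/3, 9)
obs 5: x=0 → posterior Dirichlet(17/2, 7/2, 5/3, 9)
obs 6: x=3 → posterior Dirichlet(17/2, 7/2, 5/3, 10)
obs 7: x=2 → posterior Dirichlet(17/2, 7/2, 8/3, 10)
obs 8: x=2 → posterior Dirichlet(17/2, 7/2, 11/3, 10)

alpha_1=17/2, alpha_2=7/2, alpha_3=11/3, alpha_4=10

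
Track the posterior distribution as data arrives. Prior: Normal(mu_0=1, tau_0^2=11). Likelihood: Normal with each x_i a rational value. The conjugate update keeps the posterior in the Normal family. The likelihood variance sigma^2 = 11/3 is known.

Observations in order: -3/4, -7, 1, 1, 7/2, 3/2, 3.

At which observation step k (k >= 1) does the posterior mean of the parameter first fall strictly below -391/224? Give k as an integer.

k = 2

obs 1: x=-3/4 → posterior Normal(-5/16, 11/4)
obs 2: x=-7 → posterior Normal(-89/28, 11/7)
obs 3: x=1 → posterior Normal(-77/40, 11/10)
obs 4: x=1 → posterior Normal(-5/4, 11/13)
obs 5: x=7/2 → posterior Normal(-23/64, 11/16)
obs 6: x=3/2 → posterior Normal(-5/76, 11/19)
obs 7: x=3 → posterior Normal(31/88, 1/2)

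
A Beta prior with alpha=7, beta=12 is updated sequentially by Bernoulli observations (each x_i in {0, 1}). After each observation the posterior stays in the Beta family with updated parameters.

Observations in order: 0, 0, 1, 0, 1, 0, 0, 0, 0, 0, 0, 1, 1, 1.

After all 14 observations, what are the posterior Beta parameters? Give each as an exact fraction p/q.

obs 1: x=0 → posterior Beta(7, 13)
obs 2: x=0 → posterior Beta(7, 14)
obs 3: x=1 → posterior Beta(8, 14)
obs 4: x=0 → posterior Beta(8, 15)
obs 5: x=1 → posterior Beta(9, 15)
obs 6: x=0 → posterior Beta(9, 16)
obs 7: x=0 → posterior Beta(9, 17)
obs 8: x=0 → posterior Beta(9, 18)
obs 9: x=0 → posterior Beta(9, 19)
obs 10: x=0 → posterior Beta(9, 20)
obs 11: x=0 → posterior Beta(9, 21)
obs 12: x=1 → posterior Beta(10, 21)
obs 13: x=1 → posterior Beta(11, 21)
obs 14: x=1 → posterior Beta(12, 21)

alpha=12, beta=21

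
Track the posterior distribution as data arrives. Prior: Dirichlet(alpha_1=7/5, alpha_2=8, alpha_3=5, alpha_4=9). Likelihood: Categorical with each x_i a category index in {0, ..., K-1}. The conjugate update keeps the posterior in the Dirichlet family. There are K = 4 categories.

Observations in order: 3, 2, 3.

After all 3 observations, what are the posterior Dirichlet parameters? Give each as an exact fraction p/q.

alpha_1=7/5, alpha_2=8, alpha_3=6, alpha_4=11

obs 1: x=3 → posterior Dirichlet(7/5, 8, 5, 10)
obs 2: x=2 → posterior Dirichlet(7/5, 8, 6, 10)
obs 3: x=3 → posterior Dirichlet(7/5, 8, 6, 11)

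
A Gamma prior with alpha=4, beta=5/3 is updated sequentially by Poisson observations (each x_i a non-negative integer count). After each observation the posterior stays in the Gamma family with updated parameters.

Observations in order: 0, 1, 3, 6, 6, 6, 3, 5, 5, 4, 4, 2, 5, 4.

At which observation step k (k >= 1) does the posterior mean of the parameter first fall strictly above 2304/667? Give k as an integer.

obs 1: x=0 → posterior Gamma(4, 8/3)
obs 2: x=1 → posterior Gamma(5, 11/3)
obs 3: x=3 → posterior Gamma(8, 14/3)
obs 4: x=6 → posterior Gamma(14, 17/3)
obs 5: x=6 → posterior Gamma(20, 20/3)
obs 6: x=6 → posterior Gamma(26, 23/3)
obs 7: x=3 → posterior Gamma(29, 26/3)
obs 8: x=5 → posterior Gamma(34, 29/3)
obs 9: x=5 → posterior Gamma(39, 32/3)
obs 10: x=4 → posterior Gamma(43, 35/3)
obs 11: x=4 → posterior Gamma(47, 38/3)
obs 12: x=2 → posterior Gamma(49, 41/3)
obs 13: x=5 → posterior Gamma(54, 44/3)
obs 14: x=4 → posterior Gamma(58, 47/3)

k = 8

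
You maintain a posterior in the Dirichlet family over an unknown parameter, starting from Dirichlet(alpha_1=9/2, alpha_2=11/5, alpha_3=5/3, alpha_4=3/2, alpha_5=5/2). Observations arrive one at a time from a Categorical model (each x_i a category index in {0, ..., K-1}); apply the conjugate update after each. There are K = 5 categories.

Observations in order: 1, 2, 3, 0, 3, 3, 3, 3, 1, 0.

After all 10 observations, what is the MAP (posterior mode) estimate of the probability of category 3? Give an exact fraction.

165/521

obs 1: x=1 → posterior Dirichlet(9/2, 16/5, 5/3, 3/2, 5/2)
obs 2: x=2 → posterior Dirichlet(9/2, 16/5, 8/3, 3/2, 5/2)
obs 3: x=3 → posterior Dirichlet(9/2, 16/5, 8/3, 5/2, 5/2)
obs 4: x=0 → posterior Dirichlet(11/2, 16/5, 8/3, 5/2, 5/2)
obs 5: x=3 → posterior Dirichlet(11/2, 16/5, 8/3, 7/2, 5/2)
obs 6: x=3 → posterior Dirichlet(11/2, 16/5, 8/3, 9/2, 5/2)
obs 7: x=3 → posterior Dirichlet(11/2, 16/5, 8/3, 11/2, 5/2)
obs 8: x=3 → posterior Dirichlet(11/2, 16/5, 8/3, 13/2, 5/2)
obs 9: x=1 → posterior Dirichlet(11/2, 21/5, 8/3, 13/2, 5/2)
obs 10: x=0 → posterior Dirichlet(13/2, 21/5, 8/3, 13/2, 5/2)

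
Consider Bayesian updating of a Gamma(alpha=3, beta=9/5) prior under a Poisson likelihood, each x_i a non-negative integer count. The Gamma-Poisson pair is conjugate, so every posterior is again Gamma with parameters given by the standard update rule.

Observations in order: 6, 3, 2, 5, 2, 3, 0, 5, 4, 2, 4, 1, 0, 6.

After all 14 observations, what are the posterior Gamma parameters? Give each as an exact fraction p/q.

obs 1: x=6 → posterior Gamma(9, 14/5)
obs 2: x=3 → posterior Gamma(12, 19/5)
obs 3: x=2 → posterior Gamma(14, 24/5)
obs 4: x=5 → posterior Gamma(19, 29/5)
obs 5: x=2 → posterior Gamma(21, 34/5)
obs 6: x=3 → posterior Gamma(24, 39/5)
obs 7: x=0 → posterior Gamma(24, 44/5)
obs 8: x=5 → posterior Gamma(29, 49/5)
obs 9: x=4 → posterior Gamma(33, 54/5)
obs 10: x=2 → posterior Gamma(35, 59/5)
obs 11: x=4 → posterior Gamma(39, 64/5)
obs 12: x=1 → posterior Gamma(40, 69/5)
obs 13: x=0 → posterior Gamma(40, 74/5)
obs 14: x=6 → posterior Gamma(46, 79/5)

alpha=46, beta=79/5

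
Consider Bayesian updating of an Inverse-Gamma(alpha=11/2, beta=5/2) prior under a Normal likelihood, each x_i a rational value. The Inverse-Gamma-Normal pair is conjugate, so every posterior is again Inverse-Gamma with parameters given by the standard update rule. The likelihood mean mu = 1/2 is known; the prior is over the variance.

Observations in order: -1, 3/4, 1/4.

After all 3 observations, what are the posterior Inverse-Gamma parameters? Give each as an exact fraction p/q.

obs 1: x=-1 → posterior Inverse-Gamma(6, 29/8)
obs 2: x=3/4 → posterior Inverse-Gamma(13/2, 117/32)
obs 3: x=1/4 → posterior Inverse-Gamma(7, 59/16)

alpha=7, beta=59/16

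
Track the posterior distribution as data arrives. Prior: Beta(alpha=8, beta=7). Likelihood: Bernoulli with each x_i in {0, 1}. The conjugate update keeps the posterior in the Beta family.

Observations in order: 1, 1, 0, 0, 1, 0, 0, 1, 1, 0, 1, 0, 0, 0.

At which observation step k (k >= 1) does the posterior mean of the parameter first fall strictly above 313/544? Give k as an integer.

obs 1: x=1 → posterior Beta(9, 7)
obs 2: x=1 → posterior Beta(10, 7)
obs 3: x=0 → posterior Beta(10, 8)
obs 4: x=0 → posterior Beta(10, 9)
obs 5: x=1 → posterior Beta(11, 9)
obs 6: x=0 → posterior Beta(11, 10)
obs 7: x=0 → posterior Beta(11, 11)
obs 8: x=1 → posterior Beta(12, 11)
obs 9: x=1 → posterior Beta(13, 11)
obs 10: x=0 → posterior Beta(13, 12)
obs 11: x=1 → posterior Beta(14, 12)
obs 12: x=0 → posterior Beta(14, 13)
obs 13: x=0 → posterior Beta(14, 14)
obs 14: x=0 → posterior Beta(14, 15)

k = 2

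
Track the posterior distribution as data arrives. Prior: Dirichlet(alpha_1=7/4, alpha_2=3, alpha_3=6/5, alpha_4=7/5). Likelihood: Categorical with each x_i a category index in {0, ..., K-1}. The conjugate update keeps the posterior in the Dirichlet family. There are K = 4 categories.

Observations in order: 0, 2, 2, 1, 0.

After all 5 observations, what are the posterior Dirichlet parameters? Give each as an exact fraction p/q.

obs 1: x=0 → posterior Dirichlet(11/4, 3, 6/5, 7/5)
obs 2: x=2 → posterior Dirichlet(11/4, 3, 11/5, 7/5)
obs 3: x=2 → posterior Dirichlet(11/4, 3, 16/5, 7/5)
obs 4: x=1 → posterior Dirichlet(11/4, 4, 16/5, 7/5)
obs 5: x=0 → posterior Dirichlet(15/4, 4, 16/5, 7/5)

alpha_1=15/4, alpha_2=4, alpha_3=16/5, alpha_4=7/5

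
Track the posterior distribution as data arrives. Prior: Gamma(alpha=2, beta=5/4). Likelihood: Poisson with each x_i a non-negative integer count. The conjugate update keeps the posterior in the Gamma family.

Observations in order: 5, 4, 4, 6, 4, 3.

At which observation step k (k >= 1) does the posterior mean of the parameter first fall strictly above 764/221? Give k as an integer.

obs 1: x=5 → posterior Gamma(7, 9/4)
obs 2: x=4 → posterior Gamma(11, 13/4)
obs 3: x=4 → posterior Gamma(15, 17/4)
obs 4: x=6 → posterior Gamma(21, 21/4)
obs 5: x=4 → posterior Gamma(25, 25/4)
obs 6: x=3 → posterior Gamma(28, 29/4)

k = 3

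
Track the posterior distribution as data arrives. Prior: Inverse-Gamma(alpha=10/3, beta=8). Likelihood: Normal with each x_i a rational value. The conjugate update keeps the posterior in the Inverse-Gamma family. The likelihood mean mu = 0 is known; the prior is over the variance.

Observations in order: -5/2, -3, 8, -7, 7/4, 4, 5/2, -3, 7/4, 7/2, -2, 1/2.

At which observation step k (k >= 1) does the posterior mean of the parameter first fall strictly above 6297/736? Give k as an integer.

k = 3

obs 1: x=-5/2 → posterior Inverse-Gamma(23/6, 89/8)
obs 2: x=-3 → posterior Inverse-Gamma(13/3, 125/8)
obs 3: x=8 → posterior Inverse-Gamma(29/6, 381/8)
obs 4: x=-7 → posterior Inverse-Gamma(16/3, 577/8)
obs 5: x=7/4 → posterior Inverse-Gamma(35/6, 2357/32)
obs 6: x=4 → posterior Inverse-Gamma(19/3, 2613/32)
obs 7: x=5/2 → posterior Inverse-Gamma(41/6, 2713/32)
obs 8: x=-3 → posterior Inverse-Gamma(22/3, 2857/32)
obs 9: x=7/4 → posterior Inverse-Gamma(47/6, 1453/16)
obs 10: x=7/2 → posterior Inverse-Gamma(25/3, 1551/16)
obs 11: x=-2 → posterior Inverse-Gamma(53/6, 1583/16)
obs 12: x=1/2 → posterior Inverse-Gamma(28/3, 1585/16)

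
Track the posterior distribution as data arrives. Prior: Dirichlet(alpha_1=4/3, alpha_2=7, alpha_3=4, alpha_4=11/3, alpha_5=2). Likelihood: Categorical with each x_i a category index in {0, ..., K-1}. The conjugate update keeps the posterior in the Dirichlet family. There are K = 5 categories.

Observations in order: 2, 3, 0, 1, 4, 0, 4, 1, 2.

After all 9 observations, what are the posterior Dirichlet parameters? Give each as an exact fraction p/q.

alpha_1=10/3, alpha_2=9, alpha_3=6, alpha_4=14/3, alpha_5=4

obs 1: x=2 → posterior Dirichlet(4/3, 7, 5, 11/3, 2)
obs 2: x=3 → posterior Dirichlet(4/3, 7, 5, 14/3, 2)
obs 3: x=0 → posterior Dirichlet(7/3, 7, 5, 14/3, 2)
obs 4: x=1 → posterior Dirichlet(7/3, 8, 5, 14/3, 2)
obs 5: x=4 → posterior Dirichlet(7/3, 8, 5, 14/3, 3)
obs 6: x=0 → posterior Dirichlet(10/3, 8, 5, 14/3, 3)
obs 7: x=4 → posterior Dirichlet(10/3, 8, 5, 14/3, 4)
obs 8: x=1 → posterior Dirichlet(10/3, 9, 5, 14/3, 4)
obs 9: x=2 → posterior Dirichlet(10/3, 9, 6, 14/3, 4)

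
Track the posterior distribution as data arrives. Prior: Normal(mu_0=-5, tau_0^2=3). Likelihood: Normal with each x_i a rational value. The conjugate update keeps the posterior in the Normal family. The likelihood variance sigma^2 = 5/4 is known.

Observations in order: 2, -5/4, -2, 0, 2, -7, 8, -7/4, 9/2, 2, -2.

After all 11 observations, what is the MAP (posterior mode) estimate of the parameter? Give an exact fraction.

obs 1: x=2 → posterior Normal(-1/17, 15/17)
obs 2: x=-5/4 → posterior Normal(-16/29, 15/29)
obs 3: x=-2 → posterior Normal(-40/41, 15/41)
obs 4: x=0 → posterior Normal(-40/53, 15/53)
obs 5: x=2 → posterior Normal(-16/65, 3/13)
obs 6: x=-7 → posterior Normal(-100/77, 15/77)
obs 7: x=8 → posterior Normal(-4/89, 15/89)
obs 8: x=-7/4 → posterior Normal(-25/101, 15/101)
obs 9: x=9/2 → posterior Normal(29/113, 15/113)
obs 10: x=2 → posterior Normal(53/125, 3/25)
obs 11: x=-2 → posterior Normal(29/137, 15/137)

29/137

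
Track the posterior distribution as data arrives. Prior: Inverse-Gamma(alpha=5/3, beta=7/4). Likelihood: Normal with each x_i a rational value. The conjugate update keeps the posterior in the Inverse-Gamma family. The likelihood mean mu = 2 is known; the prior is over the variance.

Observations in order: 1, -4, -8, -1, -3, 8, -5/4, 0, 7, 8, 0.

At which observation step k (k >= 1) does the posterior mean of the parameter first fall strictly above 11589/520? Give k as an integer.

k = 3

obs 1: x=1 → posterior Inverse-Gamma(13/6, 9/4)
obs 2: x=-4 → posterior Inverse-Gamma(8/3, 81/4)
obs 3: x=-8 → posterior Inverse-Gamma(19/6, 281/4)
obs 4: x=-1 → posterior Inverse-Gamma(11/3, 299/4)
obs 5: x=-3 → posterior Inverse-Gamma(25/6, 349/4)
obs 6: x=8 → posterior Inverse-Gamma(14/3, 421/4)
obs 7: x=-5/4 → posterior Inverse-Gamma(31/6, 3537/32)
obs 8: x=0 → posterior Inverse-Gamma(17/3, 3601/32)
obs 9: x=7 → posterior Inverse-Gamma(37/6, 4001/32)
obs 10: x=8 → posterior Inverse-Gamma(20/3, 4577/32)
obs 11: x=0 → posterior Inverse-Gamma(43/6, 4641/32)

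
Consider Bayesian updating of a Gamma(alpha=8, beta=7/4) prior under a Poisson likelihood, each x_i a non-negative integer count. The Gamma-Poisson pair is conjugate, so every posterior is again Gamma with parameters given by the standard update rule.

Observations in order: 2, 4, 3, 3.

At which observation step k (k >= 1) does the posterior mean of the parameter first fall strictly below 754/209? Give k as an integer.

obs 1: x=2 → posterior Gamma(10, 11/4)
obs 2: x=4 → posterior Gamma(14, 15/4)
obs 3: x=3 → posterior Gamma(17, 19/4)
obs 4: x=3 → posterior Gamma(20, 23/4)

k = 3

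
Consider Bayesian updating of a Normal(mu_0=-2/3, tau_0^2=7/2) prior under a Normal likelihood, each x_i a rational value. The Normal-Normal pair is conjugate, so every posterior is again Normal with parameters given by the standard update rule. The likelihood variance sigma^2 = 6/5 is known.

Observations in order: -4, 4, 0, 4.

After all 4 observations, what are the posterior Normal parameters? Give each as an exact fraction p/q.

mu_0=33/38, tau_0^2=21/76

obs 1: x=-4 → posterior Normal(-148/47, 42/47)
obs 2: x=4 → posterior Normal(-4/41, 21/41)
obs 3: x=0 → posterior Normal(-8/117, 14/39)
obs 4: x=4 → posterior Normal(33/38, 21/76)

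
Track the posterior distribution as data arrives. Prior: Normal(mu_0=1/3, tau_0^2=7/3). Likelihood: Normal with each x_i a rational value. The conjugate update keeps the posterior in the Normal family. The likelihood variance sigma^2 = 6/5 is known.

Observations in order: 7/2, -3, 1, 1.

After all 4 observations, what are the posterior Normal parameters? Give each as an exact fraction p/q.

mu_0=187/316, tau_0^2=21/79

obs 1: x=7/2 → posterior Normal(257/106, 42/53)
obs 2: x=-3 → posterior Normal(47/176, 21/44)
obs 3: x=1 → posterior Normal(39/82, 14/41)
obs 4: x=1 → posterior Normal(187/316, 21/79)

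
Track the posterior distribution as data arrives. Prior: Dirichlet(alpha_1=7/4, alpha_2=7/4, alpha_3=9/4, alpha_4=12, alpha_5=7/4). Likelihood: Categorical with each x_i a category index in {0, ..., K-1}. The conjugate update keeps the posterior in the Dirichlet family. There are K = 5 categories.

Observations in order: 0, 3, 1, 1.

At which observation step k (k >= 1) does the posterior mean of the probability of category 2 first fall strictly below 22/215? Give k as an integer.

k = 3

obs 1: x=0 → posterior Dirichlet(11/4, 7/4, 9/4, 12, 7/4)
obs 2: x=3 → posterior Dirichlet(11/4, 7/4, 9/4, 13, 7/4)
obs 3: x=1 → posterior Dirichlet(11/4, 11/4, 9/4, 13, 7/4)
obs 4: x=1 → posterior Dirichlet(11/4, 15/4, 9/4, 13, 7/4)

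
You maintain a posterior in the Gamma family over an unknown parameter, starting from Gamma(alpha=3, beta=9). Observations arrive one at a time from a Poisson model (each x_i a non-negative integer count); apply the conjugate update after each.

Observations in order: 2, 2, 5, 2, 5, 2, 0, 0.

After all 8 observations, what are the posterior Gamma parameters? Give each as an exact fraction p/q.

alpha=21, beta=17

obs 1: x=2 → posterior Gamma(5, 10)
obs 2: x=2 → posterior Gamma(7, 11)
obs 3: x=5 → posterior Gamma(12, 12)
obs 4: x=2 → posterior Gamma(14, 13)
obs 5: x=5 → posterior Gamma(19, 14)
obs 6: x=2 → posterior Gamma(21, 15)
obs 7: x=0 → posterior Gamma(21, 16)
obs 8: x=0 → posterior Gamma(21, 17)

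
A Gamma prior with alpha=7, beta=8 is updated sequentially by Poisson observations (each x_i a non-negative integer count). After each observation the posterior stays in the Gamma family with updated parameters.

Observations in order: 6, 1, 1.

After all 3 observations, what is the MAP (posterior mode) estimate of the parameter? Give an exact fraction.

14/11

obs 1: x=6 → posterior Gamma(13, 9)
obs 2: x=1 → posterior Gamma(14, 10)
obs 3: x=1 → posterior Gamma(15, 11)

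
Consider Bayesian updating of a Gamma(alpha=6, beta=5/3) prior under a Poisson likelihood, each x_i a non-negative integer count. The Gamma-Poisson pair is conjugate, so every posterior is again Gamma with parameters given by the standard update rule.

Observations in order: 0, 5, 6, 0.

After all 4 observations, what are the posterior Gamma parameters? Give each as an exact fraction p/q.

alpha=17, beta=17/3

obs 1: x=0 → posterior Gamma(6, 8/3)
obs 2: x=5 → posterior Gamma(11, 11/3)
obs 3: x=6 → posterior Gamma(17, 14/3)
obs 4: x=0 → posterior Gamma(17, 17/3)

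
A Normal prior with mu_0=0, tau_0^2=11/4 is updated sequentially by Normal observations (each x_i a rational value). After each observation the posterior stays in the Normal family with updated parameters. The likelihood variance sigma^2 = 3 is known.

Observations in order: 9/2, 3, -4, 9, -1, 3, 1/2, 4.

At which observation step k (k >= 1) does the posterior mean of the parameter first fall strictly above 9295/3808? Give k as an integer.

obs 1: x=9/2 → posterior Normal(99/46, 33/23)
obs 2: x=3 → posterior Normal(165/68, 33/34)
obs 3: x=-4 → posterior Normal(77/90, 11/15)
obs 4: x=9 → posterior Normal(275/112, 33/56)
obs 5: x=-1 → posterior Normal(253/134, 33/67)
obs 6: x=3 → posterior Normal(319/156, 11/26)
obs 7: x=1/2 → posterior Normal(165/89, 33/89)
obs 8: x=4 → posterior Normal(209/100, 33/100)

k = 4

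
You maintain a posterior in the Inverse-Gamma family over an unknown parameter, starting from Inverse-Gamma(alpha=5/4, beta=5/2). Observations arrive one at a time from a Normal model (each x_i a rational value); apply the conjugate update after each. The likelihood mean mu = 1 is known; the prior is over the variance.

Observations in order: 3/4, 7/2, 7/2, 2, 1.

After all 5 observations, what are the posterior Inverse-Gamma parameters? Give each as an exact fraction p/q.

obs 1: x=3/4 → posterior Inverse-Gamma(7/4, 81/32)
obs 2: x=7/2 → posterior Inverse-Gamma(9/4, 181/32)
obs 3: x=7/2 → posterior Inverse-Gamma(11/4, 281/32)
obs 4: x=2 → posterior Inverse-Gamma(13/4, 297/32)
obs 5: x=1 → posterior Inverse-Gamma(15/4, 297/32)

alpha=15/4, beta=297/32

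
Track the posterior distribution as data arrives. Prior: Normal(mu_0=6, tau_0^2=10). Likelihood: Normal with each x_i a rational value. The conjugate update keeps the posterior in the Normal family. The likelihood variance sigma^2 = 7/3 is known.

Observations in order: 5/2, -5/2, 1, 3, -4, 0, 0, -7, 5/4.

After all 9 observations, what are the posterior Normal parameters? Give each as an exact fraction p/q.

obs 1: x=5/2 → posterior Normal(117/37, 70/37)
obs 2: x=-5/2 → posterior Normal(42/67, 70/67)
obs 3: x=1 → posterior Normal(72/97, 70/97)
obs 4: x=3 → posterior Normal(162/127, 70/127)
obs 5: x=-4 → posterior Normal(42/157, 70/157)
obs 6: x=0 → posterior Normal(42/187, 70/187)
obs 7: x=0 → posterior Normal(6/31, 10/31)
obs 8: x=-7 → posterior Normal(-168/247, 70/247)
obs 9: x=5/4 → posterior Normal(-261/554, 70/277)

mu_0=-261/554, tau_0^2=70/277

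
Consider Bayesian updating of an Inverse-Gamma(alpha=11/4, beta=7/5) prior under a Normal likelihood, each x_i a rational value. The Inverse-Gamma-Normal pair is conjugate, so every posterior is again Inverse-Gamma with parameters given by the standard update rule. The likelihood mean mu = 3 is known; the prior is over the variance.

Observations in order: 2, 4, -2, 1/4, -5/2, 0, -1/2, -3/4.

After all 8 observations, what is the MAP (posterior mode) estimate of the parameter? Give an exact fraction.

obs 1: x=2 → posterior Inverse-Gamma(13/4, 19/10)
obs 2: x=4 → posterior Inverse-Gamma(15/4, 12/5)
obs 3: x=-2 → posterior Inverse-Gamma(17/4, 149/10)
obs 4: x=1/4 → posterior Inverse-Gamma(19/4, 2989/160)
obs 5: x=-5/2 → posterior Inverse-Gamma(21/4, 5409/160)
obs 6: x=0 → posterior Inverse-Gamma(23/4, 6129/160)
obs 7: x=-1/2 → posterior Inverse-Gamma(25/4, 7109/160)
obs 8: x=-3/4 → posterior Inverse-Gamma(27/4, 4117/80)

4117/620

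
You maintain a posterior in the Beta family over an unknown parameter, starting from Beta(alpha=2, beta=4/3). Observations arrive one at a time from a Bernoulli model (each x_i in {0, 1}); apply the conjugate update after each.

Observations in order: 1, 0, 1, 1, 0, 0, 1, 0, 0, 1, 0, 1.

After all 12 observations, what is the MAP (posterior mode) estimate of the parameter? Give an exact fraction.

21/40

obs 1: x=1 → posterior Beta(3, 4/3)
obs 2: x=0 → posterior Beta(3, 7/3)
obs 3: x=1 → posterior Beta(4, 7/3)
obs 4: x=1 → posterior Beta(5, 7/3)
obs 5: x=0 → posterior Beta(5, 10/3)
obs 6: x=0 → posterior Beta(5, 13/3)
obs 7: x=1 → posterior Beta(6, 13/3)
obs 8: x=0 → posterior Beta(6, 16/3)
obs 9: x=0 → posterior Beta(6, 19/3)
obs 10: x=1 → posterior Beta(7, 19/3)
obs 11: x=0 → posterior Beta(7, 22/3)
obs 12: x=1 → posterior Beta(8, 22/3)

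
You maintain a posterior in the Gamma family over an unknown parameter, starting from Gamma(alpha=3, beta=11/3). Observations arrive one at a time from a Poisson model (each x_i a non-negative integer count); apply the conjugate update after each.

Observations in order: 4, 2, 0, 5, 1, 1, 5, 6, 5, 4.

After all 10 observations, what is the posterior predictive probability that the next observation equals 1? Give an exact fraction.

310157727570259480243632185954469100118508217910274624374907/1605791070884939711997652281329244820985746610393508862754816

obs 1: x=4 → posterior Gamma(7, 14/3)
obs 2: x=2 → posterior Gamma(9, 17/3)
obs 3: x=0 → posterior Gamma(9, 20/3)
obs 4: x=5 → posterior Gamma(14, 23/3)
obs 5: x=1 → posterior Gamma(15, 26/3)
obs 6: x=1 → posterior Gamma(16, 29/3)
obs 7: x=5 → posterior Gamma(21, 32/3)
obs 8: x=6 → posterior Gamma(27, 35/3)
obs 9: x=5 → posterior Gamma(32, 38/3)
obs 10: x=4 → posterior Gamma(36, 41/3)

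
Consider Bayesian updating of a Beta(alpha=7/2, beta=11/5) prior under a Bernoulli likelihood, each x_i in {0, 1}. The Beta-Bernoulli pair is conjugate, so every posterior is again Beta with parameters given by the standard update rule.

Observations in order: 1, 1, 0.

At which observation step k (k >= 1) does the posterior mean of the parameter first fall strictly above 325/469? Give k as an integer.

obs 1: x=1 → posterior Beta(9/2, 11/5)
obs 2: x=1 → posterior Beta(11/2, 11/5)
obs 3: x=0 → posterior Beta(11/2, 16/5)

k = 2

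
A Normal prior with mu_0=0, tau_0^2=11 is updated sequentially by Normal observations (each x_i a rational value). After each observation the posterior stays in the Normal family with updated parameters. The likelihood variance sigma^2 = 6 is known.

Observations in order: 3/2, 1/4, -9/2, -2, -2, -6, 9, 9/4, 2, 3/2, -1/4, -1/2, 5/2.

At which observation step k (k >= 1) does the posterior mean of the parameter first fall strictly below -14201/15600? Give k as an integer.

obs 1: x=3/2 → posterior Normal(33/34, 66/17)
obs 2: x=1/4 → posterior Normal(11/16, 33/14)
obs 3: x=-9/2 → posterior Normal(-121/156, 22/13)
obs 4: x=-2 → posterior Normal(-209/200, 33/25)
obs 5: x=-2 → posterior Normal(-297/244, 66/61)
obs 6: x=-6 → posterior Normal(-187/96, 11/12)
obs 7: x=9 → posterior Normal(-165/332, 66/83)
obs 8: x=9/4 → posterior Normal(-33/188, 33/47)
obs 9: x=2 → posterior Normal(11/210, 22/35)
obs 10: x=3/2 → posterior Normal(11/58, 33/58)
obs 11: x=-1/4 → posterior Normal(77/508, 66/127)
obs 12: x=-1/2 → posterior Normal(55/552, 11/23)
obs 13: x=5/2 → posterior Normal(165/596, 66/149)

k = 4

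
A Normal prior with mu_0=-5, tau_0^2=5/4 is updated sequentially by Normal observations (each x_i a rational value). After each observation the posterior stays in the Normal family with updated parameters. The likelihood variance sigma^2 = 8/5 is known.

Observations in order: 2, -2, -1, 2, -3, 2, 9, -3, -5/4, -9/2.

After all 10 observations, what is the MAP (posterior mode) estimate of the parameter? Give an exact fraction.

-205/376

obs 1: x=2 → posterior Normal(-110/57, 40/57)
obs 2: x=-2 → posterior Normal(-80/41, 20/41)
obs 3: x=-1 → posterior Normal(-185/107, 40/107)
obs 4: x=2 → posterior Normal(-45/44, 10/33)
obs 5: x=-3 → posterior Normal(-210/157, 40/157)
obs 6: x=2 → posterior Normal(-80/91, 20/91)
obs 7: x=9 → posterior Normal(65/207, 40/207)
obs 8: x=-3 → posterior Normal(-5/116, 5/29)
obs 9: x=-5/4 → posterior Normal(-165/1028, 40/257)
obs 10: x=-9/2 → posterior Normal(-205/376, 20/141)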